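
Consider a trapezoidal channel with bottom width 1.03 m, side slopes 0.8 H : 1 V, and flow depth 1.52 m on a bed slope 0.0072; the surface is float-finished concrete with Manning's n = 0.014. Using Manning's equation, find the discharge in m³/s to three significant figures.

16.2 m³/s

A = (b + z·y)·y = (1.03 + 0.8×1.52)×1.52 = 3.414 m²
P = b + 2y√(1+z²) = 1.03 + 2×1.52×√(1+0.8²) = 4.923 m
R = A/P = 3.414/4.923 = 0.6934 m
Q = (1/n)·A·R^(2/3)·S^(1/2) = (1/0.014) × 3.414 × 0.6934^(2/3) × 0.0072^(1/2) = 16.21 m³/s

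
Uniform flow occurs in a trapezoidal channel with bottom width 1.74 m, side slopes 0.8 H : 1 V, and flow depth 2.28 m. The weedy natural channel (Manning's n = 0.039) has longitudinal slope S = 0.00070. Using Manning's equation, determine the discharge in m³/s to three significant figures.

A = (b + z·y)·y = (1.74 + 0.8×2.28)×2.28 = 8.126 m²
P = b + 2y√(1+z²) = 1.74 + 2×2.28×√(1+0.8²) = 7.580 m
R = A/P = 8.126/7.580 = 1.072 m
Q = (1/n)·A·R^(2/3)·S^(1/2) = (1/0.039) × 8.126 × 1.072^(2/3) × 0.00070^(1/2) = 5.774 m³/s

5.77 m³/s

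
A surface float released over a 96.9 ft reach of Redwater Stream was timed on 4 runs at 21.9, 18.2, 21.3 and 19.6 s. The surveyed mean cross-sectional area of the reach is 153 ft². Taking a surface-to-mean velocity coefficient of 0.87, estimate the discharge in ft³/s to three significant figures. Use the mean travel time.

t̄ = (21.9 + 18.2 + 21.3 + 19.6) / 4 = 20.25 s
v_surface = L / t̄ = 96.9 / 20.25 = 4.785 ft/s
v_mean = 0.87 × 4.785 = 4.163 ft/s
Q = A × v_mean = 153 × 4.163 = 637.0 ft³/s

637 ft³/s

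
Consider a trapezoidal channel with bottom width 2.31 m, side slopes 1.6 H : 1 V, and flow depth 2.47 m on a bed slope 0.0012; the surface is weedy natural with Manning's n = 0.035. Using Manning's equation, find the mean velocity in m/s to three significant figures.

1.20 m/s

A = (b + z·y)·y = (2.31 + 1.6×2.47)×2.47 = 15.47 m²
P = b + 2y√(1+z²) = 2.31 + 2×2.47×√(1+1.6²) = 11.63 m
R = A/P = 15.47/11.63 = 1.330 m
Q = (1/n)·A·R^(2/3)·S^(1/2) = (1/0.035) × 15.47 × 1.330^(2/3) × 0.0012^(1/2) = 18.51 m³/s
V = Q/A = 18.51/15.47 = 1.197 m/s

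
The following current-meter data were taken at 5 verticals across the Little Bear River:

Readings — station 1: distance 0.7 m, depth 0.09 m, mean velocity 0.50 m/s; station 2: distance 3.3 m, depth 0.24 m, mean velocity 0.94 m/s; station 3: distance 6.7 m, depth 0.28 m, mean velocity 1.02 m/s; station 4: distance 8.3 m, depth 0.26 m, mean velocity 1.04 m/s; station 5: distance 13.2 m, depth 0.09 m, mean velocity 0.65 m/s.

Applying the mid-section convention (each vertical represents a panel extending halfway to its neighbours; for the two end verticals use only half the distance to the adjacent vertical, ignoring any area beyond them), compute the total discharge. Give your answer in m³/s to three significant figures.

w_1 = (3.3 − 0.7)/2 = 1.3 m; q_1 = 0.50 × 0.09 × 1.3 = 0.05850 m³/s
w_2 = (6.7 − 0.7)/2 = 3 m; q_2 = 0.94 × 0.24 × 3 = 0.6768 m³/s
w_3 = (8.3 − 3.3)/2 = 2.5 m; q_3 = 1.02 × 0.28 × 2.5 = 0.7140 m³/s
w_4 = (13.2 − 6.7)/2 = 3.25 m; q_4 = 1.04 × 0.26 × 3.25 = 0.8788 m³/s
w_5 = (13.2 − 8.3)/2 = 2.45 m; q_5 = 0.65 × 0.09 × 2.45 = 0.1433 m³/s
Q = Σ qᵢ = 2.471 m³/s

2.47 m³/s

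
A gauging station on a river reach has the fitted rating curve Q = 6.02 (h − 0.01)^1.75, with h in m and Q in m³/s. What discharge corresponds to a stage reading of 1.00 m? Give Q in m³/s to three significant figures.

Q = 6.02 × (1.00 − 0.01)^1.75 = 6.02 × 0.99^1.75 = 5.915 m³/s

5.92 m³/s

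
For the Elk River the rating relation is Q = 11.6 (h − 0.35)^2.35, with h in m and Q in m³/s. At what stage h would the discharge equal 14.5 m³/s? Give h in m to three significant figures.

h − h₀ = (Q/C)^(1/b) = (14.5/11.6)^(1/2.35) = 1.100 m
h = 0.35 + 1.100 = 1.450 m

1.45 m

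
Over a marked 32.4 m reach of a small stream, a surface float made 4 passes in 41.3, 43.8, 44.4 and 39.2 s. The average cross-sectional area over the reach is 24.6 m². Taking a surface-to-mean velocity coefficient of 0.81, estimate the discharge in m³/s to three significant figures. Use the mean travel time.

15.3 m³/s

t̄ = (41.3 + 43.8 + 44.4 + 39.2) / 4 = 42.175 s
v_surface = L / t̄ = 32.4 / 42.175 = 0.7682 m/s
v_mean = 0.81 × 0.7682 = 0.6223 m/s
Q = A × v_mean = 24.6 × 0.6223 = 15.31 m³/s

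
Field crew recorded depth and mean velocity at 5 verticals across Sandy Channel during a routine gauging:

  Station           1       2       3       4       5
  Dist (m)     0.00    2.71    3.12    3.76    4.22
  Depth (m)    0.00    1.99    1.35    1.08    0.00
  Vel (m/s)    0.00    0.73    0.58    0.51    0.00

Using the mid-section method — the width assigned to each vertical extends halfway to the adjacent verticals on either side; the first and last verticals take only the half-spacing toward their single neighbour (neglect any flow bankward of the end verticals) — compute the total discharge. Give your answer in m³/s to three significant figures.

2.98 m³/s

w_2 = (3.12 − 0.00)/2 = 1.56 m; q_2 = 0.73 × 1.99 × 1.56 = 2.266 m³/s
w_3 = (3.76 − 2.71)/2 = 0.525 m; q_3 = 0.58 × 1.35 × 0.525 = 0.4111 m³/s
w_4 = (4.22 − 3.12)/2 = 0.55 m; q_4 = 0.51 × 1.08 × 0.55 = 0.3029 m³/s
Stations 1, 5 contribute zero (depth or velocity is 0).
Q = Σ qᵢ = 2.980 m³/s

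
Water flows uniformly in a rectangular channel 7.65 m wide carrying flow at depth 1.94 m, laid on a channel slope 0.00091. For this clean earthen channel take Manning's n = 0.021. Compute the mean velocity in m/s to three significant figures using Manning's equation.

A = b·y = 7.65 × 1.94 = 14.84 m²
P = b + 2y = 7.65 + 2×1.94 = 11.53 m
R = A/P = 14.84/11.53 = 1.287 m
Q = (1/n)·A·R^(2/3)·S^(1/2) = (1/0.021) × 14.84 × 1.287^(2/3) × 0.00091^(1/2) = 25.23 m³/s
V = Q/A = 25.23/14.84 = 1.700 m/s

1.70 m/s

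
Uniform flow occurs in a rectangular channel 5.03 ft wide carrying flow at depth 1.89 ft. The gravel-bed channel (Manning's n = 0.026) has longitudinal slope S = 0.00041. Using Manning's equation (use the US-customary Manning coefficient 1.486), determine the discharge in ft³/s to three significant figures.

11.6 ft³/s

A = b·y = 5.03 × 1.89 = 9.507 ft²
P = b + 2y = 5.03 + 2×1.89 = 8.810 ft
R = A/P = 9.507/8.810 = 1.079 ft
Q = (1.486/n)·A·R^(2/3)·S^(1/2) = (1.486/0.026) × 9.507 × 1.079^(2/3) × 0.00041^(1/2) = 11.57 ft³/s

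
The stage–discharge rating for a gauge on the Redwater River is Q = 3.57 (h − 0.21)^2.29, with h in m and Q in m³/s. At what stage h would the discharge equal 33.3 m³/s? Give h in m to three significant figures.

2.86 m

h − h₀ = (Q/C)^(1/b) = (33.3/3.57)^(1/2.29) = 2.651 m
h = 0.21 + 2.651 = 2.861 m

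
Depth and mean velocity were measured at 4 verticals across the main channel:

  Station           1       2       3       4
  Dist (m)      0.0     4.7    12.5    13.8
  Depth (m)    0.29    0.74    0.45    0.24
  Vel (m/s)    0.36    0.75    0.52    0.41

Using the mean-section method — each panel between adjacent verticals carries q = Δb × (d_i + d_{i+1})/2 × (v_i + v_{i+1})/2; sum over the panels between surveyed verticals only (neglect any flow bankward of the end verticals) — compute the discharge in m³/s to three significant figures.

Panel 1-2: Δb = 4.7 m, d̄ = (0.29+0.74)/2 = 0.515, v̄ = (0.36+0.75)/2 = 0.555 → q = 4.7×0.515×0.555 = 1.343 m³/s
Panel 2-3: Δb = 7.8 m, d̄ = (0.74+0.45)/2 = 0.595, v̄ = (0.75+0.52)/2 = 0.635 → q = 7.8×0.595×0.635 = 2.947 m³/s
Panel 3-4: Δb = 1.3 m, d̄ = (0.45+0.24)/2 = 0.345, v̄ = (0.52+0.41)/2 = 0.465 → q = 1.3×0.345×0.465 = 0.2086 m³/s
Q = Σ q = 4.499 m³/s

4.50 m³/s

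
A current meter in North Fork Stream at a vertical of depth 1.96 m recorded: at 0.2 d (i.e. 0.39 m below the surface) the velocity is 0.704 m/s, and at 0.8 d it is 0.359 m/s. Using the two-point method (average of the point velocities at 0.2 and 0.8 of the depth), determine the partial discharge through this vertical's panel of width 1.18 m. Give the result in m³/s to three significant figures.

v̄ = (0.704 + 0.359) / 2 = 0.5315 m/s
q = v̄ × d × w = 0.5315 × 1.96 × 1.18 = 1.229 m³/s

1.23 m³/s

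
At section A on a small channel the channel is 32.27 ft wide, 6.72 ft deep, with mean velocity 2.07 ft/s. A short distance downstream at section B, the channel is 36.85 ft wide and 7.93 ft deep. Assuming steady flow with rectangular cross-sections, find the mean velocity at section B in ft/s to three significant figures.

1.54 ft/s

Q = A₁V₁ = (32.27×6.72) × 2.07 = 448.9 ft³/s
A₂ = 36.85 × 7.93 = 292.2 ft²
V₂ = Q/A₂ = 448.9/292.2 = 1.536 ft/s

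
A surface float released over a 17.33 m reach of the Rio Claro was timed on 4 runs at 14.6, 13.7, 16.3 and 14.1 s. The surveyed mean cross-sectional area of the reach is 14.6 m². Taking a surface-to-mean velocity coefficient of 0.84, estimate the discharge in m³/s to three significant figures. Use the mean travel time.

14.5 m³/s

t̄ = (14.6 + 13.7 + 16.3 + 14.1) / 4 = 14.675 s
v_surface = L / t̄ = 17.33 / 14.675 = 1.181 m/s
v_mean = 0.84 × 1.181 = 0.9920 m/s
Q = A × v_mean = 14.6 × 0.9920 = 14.48 m³/s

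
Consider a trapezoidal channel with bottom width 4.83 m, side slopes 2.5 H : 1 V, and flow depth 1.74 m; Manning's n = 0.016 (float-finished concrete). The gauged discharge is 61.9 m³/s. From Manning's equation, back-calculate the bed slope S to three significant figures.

A = (b + z·y)·y = (4.83 + 2.5×1.74)×1.74 = 15.97 m²
P = b + 2y√(1+z²) = 4.83 + 2×1.74×√(1+2.5²) = 14.20 m
R = A/P = 15.97/14.20 = 1.125 m
S = (Q·n / (1·A·R^(2/3)))² = (61.9×0.016 / (1×15.97×1.082))² = 0.003286

0.00329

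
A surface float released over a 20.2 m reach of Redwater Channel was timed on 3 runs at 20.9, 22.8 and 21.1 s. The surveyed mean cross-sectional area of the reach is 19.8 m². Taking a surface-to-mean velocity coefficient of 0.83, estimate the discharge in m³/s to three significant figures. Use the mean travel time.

15.4 m³/s

t̄ = (20.9 + 22.8 + 21.1) / 3 = 21.6 s
v_surface = L / t̄ = 20.2 / 21.6 = 0.9352 m/s
v_mean = 0.83 × 0.9352 = 0.7762 m/s
Q = A × v_mean = 19.8 × 0.7762 = 15.37 m³/s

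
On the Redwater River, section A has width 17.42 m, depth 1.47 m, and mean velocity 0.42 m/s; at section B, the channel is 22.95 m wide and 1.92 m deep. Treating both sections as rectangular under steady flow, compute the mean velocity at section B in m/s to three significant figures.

0.244 m/s

Q = A₁V₁ = (17.42×1.47) × 0.42 = 10.76 m³/s
A₂ = 22.95 × 1.92 = 44.06 m²
V₂ = Q/A₂ = 10.76/44.06 = 0.2441 m/s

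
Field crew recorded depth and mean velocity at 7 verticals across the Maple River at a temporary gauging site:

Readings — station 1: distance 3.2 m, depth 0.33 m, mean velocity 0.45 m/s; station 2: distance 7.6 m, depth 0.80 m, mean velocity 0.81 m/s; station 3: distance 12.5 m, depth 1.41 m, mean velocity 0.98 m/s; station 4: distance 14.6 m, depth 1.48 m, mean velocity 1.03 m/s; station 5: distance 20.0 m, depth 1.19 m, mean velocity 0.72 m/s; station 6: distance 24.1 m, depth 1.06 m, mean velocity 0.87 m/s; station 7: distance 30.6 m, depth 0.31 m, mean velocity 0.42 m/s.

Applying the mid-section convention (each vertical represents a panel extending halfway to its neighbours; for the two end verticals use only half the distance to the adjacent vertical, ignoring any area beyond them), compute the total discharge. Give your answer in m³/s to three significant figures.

w_1 = (7.6 − 3.2)/2 = 2.2 m; q_1 = 0.45 × 0.33 × 2.2 = 0.3267 m³/s
w_2 = (12.5 − 3.2)/2 = 4.65 m; q_2 = 0.81 × 0.80 × 4.65 = 3.013 m³/s
w_3 = (14.6 − 7.6)/2 = 3.5 m; q_3 = 0.98 × 1.41 × 3.5 = 4.836 m³/s
w_4 = (20.0 − 12.5)/2 = 3.75 m; q_4 = 1.03 × 1.48 × 3.75 = 5.717 m³/s
w_5 = (24.1 − 14.6)/2 = 4.75 m; q_5 = 0.72 × 1.19 × 4.75 = 4.070 m³/s
w_6 = (30.6 − 20.0)/2 = 5.3 m; q_6 = 0.87 × 1.06 × 5.3 = 4.888 m³/s
w_7 = (30.6 − 24.1)/2 = 3.25 m; q_7 = 0.42 × 0.31 × 3.25 = 0.4232 m³/s
Q = Σ qᵢ = 23.27 m³/s

23.3 m³/s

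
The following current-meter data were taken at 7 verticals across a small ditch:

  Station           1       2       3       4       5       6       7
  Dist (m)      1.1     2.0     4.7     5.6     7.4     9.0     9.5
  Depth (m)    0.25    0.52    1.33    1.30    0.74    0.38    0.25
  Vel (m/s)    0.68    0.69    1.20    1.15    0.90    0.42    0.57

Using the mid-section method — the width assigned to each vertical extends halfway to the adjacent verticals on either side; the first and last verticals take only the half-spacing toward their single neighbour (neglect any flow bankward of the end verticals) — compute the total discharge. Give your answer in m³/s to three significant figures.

w_1 = (2.0 − 1.1)/2 = 0.45 m; q_1 = 0.68 × 0.25 × 0.45 = 0.07650 m³/s
w_2 = (4.7 − 1.1)/2 = 1.8 m; q_2 = 0.69 × 0.52 × 1.8 = 0.6458 m³/s
w_3 = (5.6 − 2.0)/2 = 1.8 m; q_3 = 1.20 × 1.33 × 1.8 = 2.873 m³/s
w_4 = (7.4 − 4.7)/2 = 1.35 m; q_4 = 1.15 × 1.30 × 1.35 = 2.018 m³/s
w_5 = (9.0 − 5.6)/2 = 1.7 m; q_5 = 0.90 × 0.74 × 1.7 = 1.132 m³/s
w_6 = (9.5 − 7.4)/2 = 1.05 m; q_6 = 0.42 × 0.38 × 1.05 = 0.1676 m³/s
w_7 = (9.5 − 9.0)/2 = 0.25 m; q_7 = 0.57 × 0.25 × 0.25 = 0.03563 m³/s
Q = Σ qᵢ = 6.949 m³/s

6.95 m³/s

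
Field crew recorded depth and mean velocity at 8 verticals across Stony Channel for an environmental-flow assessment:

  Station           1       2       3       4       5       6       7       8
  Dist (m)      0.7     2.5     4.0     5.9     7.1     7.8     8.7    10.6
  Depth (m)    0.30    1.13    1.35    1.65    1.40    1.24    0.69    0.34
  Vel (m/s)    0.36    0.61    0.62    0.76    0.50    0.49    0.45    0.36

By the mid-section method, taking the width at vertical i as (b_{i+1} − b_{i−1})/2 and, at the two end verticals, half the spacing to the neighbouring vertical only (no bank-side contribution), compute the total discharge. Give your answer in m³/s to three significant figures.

6.30 m³/s

w_1 = (2.5 − 0.7)/2 = 0.9 m; q_1 = 0.36 × 0.30 × 0.9 = 0.09720 m³/s
w_2 = (4.0 − 0.7)/2 = 1.65 m; q_2 = 0.61 × 1.13 × 1.65 = 1.137 m³/s
w_3 = (5.9 − 2.5)/2 = 1.7 m; q_3 = 0.62 × 1.35 × 1.7 = 1.423 m³/s
w_4 = (7.1 − 4.0)/2 = 1.55 m; q_4 = 0.76 × 1.65 × 1.55 = 1.944 m³/s
w_5 = (7.8 − 5.9)/2 = 0.95 m; q_5 = 0.50 × 1.40 × 0.95 = 0.6650 m³/s
w_6 = (8.7 − 7.1)/2 = 0.8 m; q_6 = 0.49 × 1.24 × 0.8 = 0.4861 m³/s
w_7 = (10.6 − 7.8)/2 = 1.4 m; q_7 = 0.45 × 0.69 × 1.4 = 0.4347 m³/s
w_8 = (10.6 − 8.7)/2 = 0.95 m; q_8 = 0.36 × 0.34 × 0.95 = 0.1163 m³/s
Q = Σ qᵢ = 6.303 m³/s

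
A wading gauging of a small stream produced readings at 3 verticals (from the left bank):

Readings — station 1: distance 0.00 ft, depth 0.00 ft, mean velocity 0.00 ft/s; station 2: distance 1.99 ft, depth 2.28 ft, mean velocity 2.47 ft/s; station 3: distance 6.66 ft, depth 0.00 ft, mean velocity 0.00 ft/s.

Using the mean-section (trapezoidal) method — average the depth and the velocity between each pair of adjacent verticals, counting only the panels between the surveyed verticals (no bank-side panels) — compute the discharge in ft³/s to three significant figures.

Panel 1-2: Δb = 1.99 ft, d̄ = (0.00+2.28)/2 = 1.14, v̄ = (0.00+2.47)/2 = 1.235 → q = 1.99×1.14×1.235 = 2.802 ft³/s
Panel 2-3: Δb = 4.67 ft, d̄ = (2.28+0.00)/2 = 1.14, v̄ = (2.47+0.00)/2 = 1.235 → q = 4.67×1.14×1.235 = 6.575 ft³/s
Q = Σ q = 9.377 ft³/s

9.38 ft³/s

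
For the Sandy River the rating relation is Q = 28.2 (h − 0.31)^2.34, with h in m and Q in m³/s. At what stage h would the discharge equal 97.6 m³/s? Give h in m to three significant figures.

h − h₀ = (Q/C)^(1/b) = (97.6/28.2)^(1/2.34) = 1.700 m
h = 0.31 + 1.700 = 2.010 m

2.01 m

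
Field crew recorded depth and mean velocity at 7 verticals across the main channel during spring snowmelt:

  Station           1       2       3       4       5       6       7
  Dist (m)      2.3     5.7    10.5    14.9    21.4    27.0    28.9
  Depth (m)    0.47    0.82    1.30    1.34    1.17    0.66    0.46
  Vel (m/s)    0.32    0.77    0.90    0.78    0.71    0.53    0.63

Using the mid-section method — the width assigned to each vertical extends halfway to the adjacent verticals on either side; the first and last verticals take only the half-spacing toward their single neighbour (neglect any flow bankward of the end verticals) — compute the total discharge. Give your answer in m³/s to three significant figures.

w_1 = (5.7 − 2.3)/2 = 1.7 m; q_1 = 0.32 × 0.47 × 1.7 = 0.2557 m³/s
w_2 = (10.5 − 2.3)/2 = 4.1 m; q_2 = 0.77 × 0.82 × 4.1 = 2.589 m³/s
w_3 = (14.9 − 5.7)/2 = 4.6 m; q_3 = 0.90 × 1.30 × 4.6 = 5.382 m³/s
w_4 = (21.4 − 10.5)/2 = 5.45 m; q_4 = 0.78 × 1.34 × 5.45 = 5.696 m³/s
w_5 = (27.0 − 14.9)/2 = 6.05 m; q_5 = 0.71 × 1.17 × 6.05 = 5.026 m³/s
w_6 = (28.9 − 21.4)/2 = 3.75 m; q_6 = 0.53 × 0.66 × 3.75 = 1.312 m³/s
w_7 = (28.9 − 27.0)/2 = 0.95 m; q_7 = 0.63 × 0.46 × 0.95 = 0.2753 m³/s
Q = Σ qᵢ = 20.54 m³/s

20.5 m³/s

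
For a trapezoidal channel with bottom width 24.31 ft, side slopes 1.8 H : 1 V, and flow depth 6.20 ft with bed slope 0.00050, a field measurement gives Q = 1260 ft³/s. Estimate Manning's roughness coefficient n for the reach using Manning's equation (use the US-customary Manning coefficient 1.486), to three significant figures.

0.0156

A = (b + z·y)·y = (24.31 + 1.8×6.20)×6.20 = 219.9 ft²
P = b + 2y√(1+z²) = 24.31 + 2×6.20×√(1+1.8²) = 49.84 ft
R = A/P = 219.9/49.84 = 4.412 ft
n = (1.486/Q)·A·R^(2/3)·S^(1/2) = (1.486/1260) × 219.9 × 2.690 × 0.02236 = 0.01560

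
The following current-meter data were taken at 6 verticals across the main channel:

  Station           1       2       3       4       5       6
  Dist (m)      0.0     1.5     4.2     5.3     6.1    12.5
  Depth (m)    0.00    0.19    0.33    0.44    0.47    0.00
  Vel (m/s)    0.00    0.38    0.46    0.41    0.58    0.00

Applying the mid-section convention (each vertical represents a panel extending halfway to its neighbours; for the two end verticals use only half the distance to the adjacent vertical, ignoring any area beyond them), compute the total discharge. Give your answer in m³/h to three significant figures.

w_2 = (4.2 − 0.0)/2 = 2.1 m; q_2 = 0.38 × 0.19 × 2.1 = 0.1516 m³/s
w_3 = (5.3 − 1.5)/2 = 1.9 m; q_3 = 0.46 × 0.33 × 1.9 = 0.2884 m³/s
w_4 = (6.1 − 4.2)/2 = 0.95 m; q_4 = 0.41 × 0.44 × 0.95 = 0.1714 m³/s
w_5 = (12.5 − 5.3)/2 = 3.6 m; q_5 = 0.58 × 0.47 × 3.6 = 0.9814 m³/s
Stations 1, 6 contribute zero (depth or velocity is 0).
Q = Σ qᵢ = 1.593 m³/s
= 1.593 × 3600 = 5734 m³/h

5730 m³/h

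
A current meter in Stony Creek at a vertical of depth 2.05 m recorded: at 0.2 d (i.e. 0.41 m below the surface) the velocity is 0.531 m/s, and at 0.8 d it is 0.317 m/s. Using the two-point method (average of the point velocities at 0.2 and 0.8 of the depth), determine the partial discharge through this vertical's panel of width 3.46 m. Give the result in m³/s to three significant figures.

v̄ = (0.531 + 0.317) / 2 = 0.4240 m/s
q = v̄ × d × w = 0.4240 × 2.05 × 3.46 = 3.007 m³/s

3.01 m³/s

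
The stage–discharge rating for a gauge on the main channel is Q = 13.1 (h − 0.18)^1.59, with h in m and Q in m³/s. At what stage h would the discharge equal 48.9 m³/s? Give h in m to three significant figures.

h − h₀ = (Q/C)^(1/b) = (48.9/13.1)^(1/1.59) = 2.290 m
h = 0.18 + 2.290 = 2.470 m

2.47 m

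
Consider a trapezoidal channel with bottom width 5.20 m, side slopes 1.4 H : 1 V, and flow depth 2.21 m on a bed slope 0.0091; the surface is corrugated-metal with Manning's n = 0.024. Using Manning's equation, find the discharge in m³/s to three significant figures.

92.5 m³/s

A = (b + z·y)·y = (5.20 + 1.4×2.21)×2.21 = 18.33 m²
P = b + 2y√(1+z²) = 5.20 + 2×2.21×√(1+1.4²) = 12.80 m
R = A/P = 18.33/12.80 = 1.432 m
Q = (1/n)·A·R^(2/3)·S^(1/2) = (1/0.024) × 18.33 × 1.432^(2/3) × 0.0091^(1/2) = 92.54 m³/s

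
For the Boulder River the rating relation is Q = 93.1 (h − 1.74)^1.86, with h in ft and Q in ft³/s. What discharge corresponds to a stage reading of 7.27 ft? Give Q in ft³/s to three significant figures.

Q = 93.1 × (7.27 − 1.74)^1.86 = 93.1 × 5.53^1.86 = 2241 ft³/s

2240 ft³/s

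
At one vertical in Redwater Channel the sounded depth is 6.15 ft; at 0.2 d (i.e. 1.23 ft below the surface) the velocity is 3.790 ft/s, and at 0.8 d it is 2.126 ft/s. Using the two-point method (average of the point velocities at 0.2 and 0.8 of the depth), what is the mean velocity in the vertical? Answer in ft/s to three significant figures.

v̄ = (3.790 + 2.126) / 2 = 2.958 ft/s

2.96 ft/s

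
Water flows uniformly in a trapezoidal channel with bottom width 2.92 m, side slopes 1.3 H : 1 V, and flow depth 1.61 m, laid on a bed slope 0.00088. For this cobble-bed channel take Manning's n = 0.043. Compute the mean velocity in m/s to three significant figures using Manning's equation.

0.683 m/s

A = (b + z·y)·y = (2.92 + 1.3×1.61)×1.61 = 8.071 m²
P = b + 2y√(1+z²) = 2.92 + 2×1.61×√(1+1.3²) = 8.201 m
R = A/P = 8.071/8.201 = 0.9841 m
Q = (1/n)·A·R^(2/3)·S^(1/2) = (1/0.043) × 8.071 × 0.9841^(2/3) × 0.00088^(1/2) = 5.509 m³/s
V = Q/A = 5.509/8.071 = 0.6826 m/s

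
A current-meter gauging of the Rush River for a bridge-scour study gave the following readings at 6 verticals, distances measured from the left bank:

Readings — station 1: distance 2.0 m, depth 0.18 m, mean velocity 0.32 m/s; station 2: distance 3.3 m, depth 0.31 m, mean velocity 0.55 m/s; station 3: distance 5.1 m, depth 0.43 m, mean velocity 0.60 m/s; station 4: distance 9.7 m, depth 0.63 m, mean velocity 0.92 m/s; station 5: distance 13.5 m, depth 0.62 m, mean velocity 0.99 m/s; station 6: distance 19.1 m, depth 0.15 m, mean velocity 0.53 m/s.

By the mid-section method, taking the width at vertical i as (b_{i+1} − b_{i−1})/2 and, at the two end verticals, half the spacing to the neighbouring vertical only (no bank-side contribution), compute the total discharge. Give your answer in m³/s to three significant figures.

6.67 m³/s

w_1 = (3.3 − 2.0)/2 = 0.65 m; q_1 = 0.32 × 0.18 × 0.65 = 0.03744 m³/s
w_2 = (5.1 − 2.0)/2 = 1.55 m; q_2 = 0.55 × 0.31 × 1.55 = 0.2643 m³/s
w_3 = (9.7 − 3.3)/2 = 3.2 m; q_3 = 0.60 × 0.43 × 3.2 = 0.8256 m³/s
w_4 = (13.5 − 5.1)/2 = 4.2 m; q_4 = 0.92 × 0.63 × 4.2 = 2.434 m³/s
w_5 = (19.1 − 9.7)/2 = 4.7 m; q_5 = 0.99 × 0.62 × 4.7 = 2.885 m³/s
w_6 = (19.1 − 13.5)/2 = 2.8 m; q_6 = 0.53 × 0.15 × 2.8 = 0.2226 m³/s
Q = Σ qᵢ = 6.669 m³/s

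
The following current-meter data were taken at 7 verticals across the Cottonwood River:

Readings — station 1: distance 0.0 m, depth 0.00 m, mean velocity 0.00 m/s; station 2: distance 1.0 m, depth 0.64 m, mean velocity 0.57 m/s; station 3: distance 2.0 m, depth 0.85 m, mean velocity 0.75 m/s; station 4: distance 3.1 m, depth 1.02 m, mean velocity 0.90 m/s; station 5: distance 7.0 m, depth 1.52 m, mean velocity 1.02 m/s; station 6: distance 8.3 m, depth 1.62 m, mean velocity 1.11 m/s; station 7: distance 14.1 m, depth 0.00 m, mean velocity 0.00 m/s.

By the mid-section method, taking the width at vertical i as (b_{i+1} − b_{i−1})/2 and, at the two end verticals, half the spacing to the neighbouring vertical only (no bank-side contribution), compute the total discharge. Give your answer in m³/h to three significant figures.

w_2 = (2.0 − 0.0)/2 = 1 m; q_2 = 0.57 × 0.64 × 1 = 0.3648 m³/s
w_3 = (3.1 − 1.0)/2 = 1.05 m; q_3 = 0.75 × 0.85 × 1.05 = 0.6694 m³/s
w_4 = (7.0 − 2.0)/2 = 2.5 m; q_4 = 0.90 × 1.02 × 2.5 = 2.295 m³/s
w_5 = (8.3 − 3.1)/2 = 2.6 m; q_5 = 1.02 × 1.52 × 2.6 = 4.031 m³/s
w_6 = (14.1 − 7.0)/2 = 3.55 m; q_6 = 1.11 × 1.62 × 3.55 = 6.384 m³/s
Stations 1, 7 contribute zero (depth or velocity is 0).
Q = Σ qᵢ = 13.74 m³/s
= 13.74 × 3600 = 49480 m³/h

49500 m³/h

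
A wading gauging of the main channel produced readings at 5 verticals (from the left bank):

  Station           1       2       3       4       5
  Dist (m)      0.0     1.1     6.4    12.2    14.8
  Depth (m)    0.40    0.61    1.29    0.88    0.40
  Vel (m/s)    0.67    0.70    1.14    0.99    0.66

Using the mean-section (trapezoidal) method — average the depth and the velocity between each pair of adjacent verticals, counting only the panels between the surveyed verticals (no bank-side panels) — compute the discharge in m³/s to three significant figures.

Panel 1-2: Δb = 1.1 m, d̄ = (0.40+0.61)/2 = 0.505, v̄ = (0.67+0.70)/2 = 0.685 → q = 1.1×0.505×0.685 = 0.3805 m³/s
Panel 2-3: Δb = 5.3 m, d̄ = (0.61+1.29)/2 = 0.95, v̄ = (0.70+1.14)/2 = 0.92 → q = 5.3×0.95×0.92 = 4.632 m³/s
Panel 3-4: Δb = 5.8 m, d̄ = (1.29+0.88)/2 = 1.085, v̄ = (1.14+0.99)/2 = 1.065 → q = 5.8×1.085×1.065 = 6.702 m³/s
Panel 4-5: Δb = 2.6 m, d̄ = (0.88+0.40)/2 = 0.64, v̄ = (0.99+0.66)/2 = 0.825 → q = 2.6×0.64×0.825 = 1.373 m³/s
Q = Σ q = 13.09 m³/s

13.1 m³/s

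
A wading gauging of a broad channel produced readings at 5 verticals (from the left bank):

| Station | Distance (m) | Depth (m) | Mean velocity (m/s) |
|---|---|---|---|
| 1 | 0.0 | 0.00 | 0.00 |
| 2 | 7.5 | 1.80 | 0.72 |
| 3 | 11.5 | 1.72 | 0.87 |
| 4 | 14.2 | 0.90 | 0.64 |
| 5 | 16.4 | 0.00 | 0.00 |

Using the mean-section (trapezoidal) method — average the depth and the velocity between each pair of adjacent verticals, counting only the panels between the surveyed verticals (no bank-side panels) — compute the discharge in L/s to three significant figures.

Panel 1-2: Δb = 7.5 m, d̄ = (0.00+1.80)/2 = 0.9, v̄ = (0.00+0.72)/2 = 0.36 → q = 7.5×0.9×0.36 = 2.430 m³/s
Panel 2-3: Δb = 4 m, d̄ = (1.80+1.72)/2 = 1.76, v̄ = (0.72+0.87)/2 = 0.795 → q = 4×1.76×0.795 = 5.597 m³/s
Panel 3-4: Δb = 2.7 m, d̄ = (1.72+0.90)/2 = 1.31, v̄ = (0.87+0.64)/2 = 0.755 → q = 2.7×1.31×0.755 = 2.670 m³/s
Panel 4-5: Δb = 2.2 m, d̄ = (0.90+0.00)/2 = 0.45, v̄ = (0.64+0.00)/2 = 0.32 → q = 2.2×0.45×0.32 = 0.3168 m³/s
Q = Σ q = 11.01 m³/s
= 11.01 × 1000 = 11010 L/s

11000 L/s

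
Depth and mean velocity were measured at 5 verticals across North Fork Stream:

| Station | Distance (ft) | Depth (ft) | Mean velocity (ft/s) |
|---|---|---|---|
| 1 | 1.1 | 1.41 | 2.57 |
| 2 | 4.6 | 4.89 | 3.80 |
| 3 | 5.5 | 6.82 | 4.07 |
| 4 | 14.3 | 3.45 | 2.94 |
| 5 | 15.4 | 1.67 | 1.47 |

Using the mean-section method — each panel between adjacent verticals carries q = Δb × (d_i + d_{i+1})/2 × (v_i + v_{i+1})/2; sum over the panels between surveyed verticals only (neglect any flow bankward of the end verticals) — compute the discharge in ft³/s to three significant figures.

220 ft³/s

Panel 1-2: Δb = 3.5 ft, d̄ = (1.41+4.89)/2 = 3.15, v̄ = (2.57+3.80)/2 = 3.185 → q = 3.5×3.15×3.185 = 35.11 ft³/s
Panel 2-3: Δb = 0.9 ft, d̄ = (4.89+6.82)/2 = 5.855, v̄ = (3.80+4.07)/2 = 3.935 → q = 0.9×5.855×3.935 = 20.74 ft³/s
Panel 3-4: Δb = 8.8 ft, d̄ = (6.82+3.45)/2 = 5.135, v̄ = (4.07+2.94)/2 = 3.505 → q = 8.8×5.135×3.505 = 158.4 ft³/s
Panel 4-5: Δb = 1.1 ft, d̄ = (3.45+1.67)/2 = 2.56, v̄ = (2.94+1.47)/2 = 2.205 → q = 1.1×2.56×2.205 = 6.209 ft³/s
Q = Σ q = 220.4 ft³/s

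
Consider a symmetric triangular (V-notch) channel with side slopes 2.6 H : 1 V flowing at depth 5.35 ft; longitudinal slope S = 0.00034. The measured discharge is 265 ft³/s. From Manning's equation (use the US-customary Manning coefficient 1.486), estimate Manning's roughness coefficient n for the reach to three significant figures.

0.0142

A = z·y² = 2.6×5.35² = 74.42 ft²
P = 2y√(1+z²) = 2×5.35×√(1+2.6²) = 29.81 ft
R = A/P = 74.42/29.81 = 2.497 ft
n = (1.486/Q)·A·R^(2/3)·S^(1/2) = (1.486/265) × 74.42 × 1.840 × 0.01844 = 0.01416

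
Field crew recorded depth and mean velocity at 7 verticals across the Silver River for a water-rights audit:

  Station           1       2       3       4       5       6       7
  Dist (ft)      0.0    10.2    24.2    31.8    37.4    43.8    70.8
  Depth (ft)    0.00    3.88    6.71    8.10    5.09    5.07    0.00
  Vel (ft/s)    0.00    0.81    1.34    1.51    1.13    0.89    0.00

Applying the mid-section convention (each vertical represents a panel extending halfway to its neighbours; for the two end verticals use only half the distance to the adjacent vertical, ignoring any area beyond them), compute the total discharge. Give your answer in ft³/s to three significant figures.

w_2 = (24.2 − 0.0)/2 = 12.1 ft; q_2 = 0.81 × 3.88 × 12.1 = 38.03 ft³/s
w_3 = (31.8 − 10.2)/2 = 10.8 ft; q_3 = 1.34 × 6.71 × 10.8 = 97.11 ft³/s
w_4 = (37.4 − 24.2)/2 = 6.6 ft; q_4 = 1.51 × 8.10 × 6.6 = 80.72 ft³/s
w_5 = (43.8 − 31.8)/2 = 6 ft; q_5 = 1.13 × 5.09 × 6 = 34.51 ft³/s
w_6 = (70.8 − 37.4)/2 = 16.7 ft; q_6 = 0.89 × 5.07 × 16.7 = 75.36 ft³/s
Stations 1, 7 contribute zero (depth or velocity is 0).
Q = Σ qᵢ = 325.7 ft³/s

326 ft³/s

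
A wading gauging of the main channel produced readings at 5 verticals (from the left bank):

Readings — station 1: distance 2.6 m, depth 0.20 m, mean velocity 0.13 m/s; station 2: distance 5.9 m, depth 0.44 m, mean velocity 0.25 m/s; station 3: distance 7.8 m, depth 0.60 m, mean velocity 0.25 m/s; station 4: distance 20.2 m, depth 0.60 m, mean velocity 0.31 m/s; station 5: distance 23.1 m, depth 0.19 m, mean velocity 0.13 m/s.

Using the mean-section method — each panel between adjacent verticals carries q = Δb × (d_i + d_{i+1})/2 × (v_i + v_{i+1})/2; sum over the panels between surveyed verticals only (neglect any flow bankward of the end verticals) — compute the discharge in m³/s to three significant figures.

2.78 m³/s

Panel 1-2: Δb = 3.3 m, d̄ = (0.20+0.44)/2 = 0.32, v̄ = (0.13+0.25)/2 = 0.19 → q = 3.3×0.32×0.19 = 0.2006 m³/s
Panel 2-3: Δb = 1.9 m, d̄ = (0.44+0.60)/2 = 0.52, v̄ = (0.25+0.25)/2 = 0.25 → q = 1.9×0.52×0.25 = 0.2470 m³/s
Panel 3-4: Δb = 12.4 m, d̄ = (0.60+0.60)/2 = 0.6, v̄ = (0.25+0.31)/2 = 0.28 → q = 12.4×0.6×0.28 = 2.083 m³/s
Panel 4-5: Δb = 2.9 m, d̄ = (0.60+0.19)/2 = 0.395, v̄ = (0.31+0.13)/2 = 0.22 → q = 2.9×0.395×0.22 = 0.2520 m³/s
Q = Σ q = 2.783 m³/s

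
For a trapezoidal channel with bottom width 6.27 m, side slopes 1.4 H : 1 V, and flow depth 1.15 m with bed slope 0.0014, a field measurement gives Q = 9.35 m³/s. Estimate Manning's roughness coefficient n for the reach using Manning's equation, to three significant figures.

0.0335

A = (b + z·y)·y = (6.27 + 1.4×1.15)×1.15 = 9.062 m²
P = b + 2y√(1+z²) = 6.27 + 2×1.15×√(1+1.4²) = 10.23 m
R = A/P = 9.062/10.23 = 0.8861 m
n = (1/Q)·A·R^(2/3)·S^(1/2) = (1/9.35) × 9.062 × 0.9225 × 0.03742 = 0.03345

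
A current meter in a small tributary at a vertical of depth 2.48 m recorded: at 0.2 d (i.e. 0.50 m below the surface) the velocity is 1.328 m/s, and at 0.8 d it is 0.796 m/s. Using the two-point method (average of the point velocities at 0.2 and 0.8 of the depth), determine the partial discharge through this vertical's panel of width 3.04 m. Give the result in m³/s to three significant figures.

v̄ = (1.328 + 0.796) / 2 = 1.062 m/s
q = v̄ × d × w = 1.062 × 2.48 × 3.04 = 8.007 m³/s

8.01 m³/s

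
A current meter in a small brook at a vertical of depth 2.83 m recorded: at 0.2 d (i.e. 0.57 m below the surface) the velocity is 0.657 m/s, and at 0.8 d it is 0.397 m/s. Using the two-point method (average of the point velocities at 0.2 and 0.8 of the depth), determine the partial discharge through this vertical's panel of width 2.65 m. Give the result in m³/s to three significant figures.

v̄ = (0.657 + 0.397) / 2 = 0.5270 m/s
q = v̄ × d × w = 0.5270 × 2.83 × 2.65 = 3.952 m³/s

3.95 m³/s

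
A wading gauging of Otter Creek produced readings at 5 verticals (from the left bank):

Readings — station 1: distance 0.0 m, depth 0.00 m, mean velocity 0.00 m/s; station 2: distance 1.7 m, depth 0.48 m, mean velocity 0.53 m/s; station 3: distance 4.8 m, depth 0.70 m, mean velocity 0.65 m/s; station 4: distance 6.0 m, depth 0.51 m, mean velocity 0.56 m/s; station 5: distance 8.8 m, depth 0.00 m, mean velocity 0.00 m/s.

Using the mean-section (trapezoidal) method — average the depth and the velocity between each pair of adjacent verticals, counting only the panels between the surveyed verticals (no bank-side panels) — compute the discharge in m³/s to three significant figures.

Panel 1-2: Δb = 1.7 m, d̄ = (0.00+0.48)/2 = 0.24, v̄ = (0.00+0.53)/2 = 0.265 → q = 1.7×0.24×0.265 = 0.1081 m³/s
Panel 2-3: Δb = 3.1 m, d̄ = (0.48+0.70)/2 = 0.59, v̄ = (0.53+0.65)/2 = 0.59 → q = 3.1×0.59×0.59 = 1.079 m³/s
Panel 3-4: Δb = 1.2 m, d̄ = (0.70+0.51)/2 = 0.605, v̄ = (0.65+0.56)/2 = 0.605 → q = 1.2×0.605×0.605 = 0.4392 m³/s
Panel 4-5: Δb = 2.8 m, d̄ = (0.51+0.00)/2 = 0.255, v̄ = (0.56+0.00)/2 = 0.28 → q = 2.8×0.255×0.28 = 0.1999 m³/s
Q = Σ q = 1.826 m³/s

1.83 m³/s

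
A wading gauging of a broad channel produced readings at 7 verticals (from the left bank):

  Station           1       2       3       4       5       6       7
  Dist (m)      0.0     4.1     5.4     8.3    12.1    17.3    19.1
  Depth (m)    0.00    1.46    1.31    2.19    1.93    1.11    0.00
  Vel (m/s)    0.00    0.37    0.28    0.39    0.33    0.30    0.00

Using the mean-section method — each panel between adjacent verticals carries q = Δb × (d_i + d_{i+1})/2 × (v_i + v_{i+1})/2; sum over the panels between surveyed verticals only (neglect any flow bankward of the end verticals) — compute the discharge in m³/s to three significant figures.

Panel 1-2: Δb = 4.1 m, d̄ = (0.00+1.46)/2 = 0.73, v̄ = (0.00+0.37)/2 = 0.185 → q = 4.1×0.73×0.185 = 0.5537 m³/s
Panel 2-3: Δb = 1.3 m, d̄ = (1.46+1.31)/2 = 1.385, v̄ = (0.37+0.28)/2 = 0.325 → q = 1.3×1.385×0.325 = 0.5852 m³/s
Panel 3-4: Δb = 2.9 m, d̄ = (1.31+2.19)/2 = 1.75, v̄ = (0.28+0.39)/2 = 0.335 → q = 2.9×1.75×0.335 = 1.700 m³/s
Panel 4-5: Δb = 3.8 m, d̄ = (2.19+1.93)/2 = 2.06, v̄ = (0.39+0.33)/2 = 0.36 → q = 3.8×2.06×0.36 = 2.818 m³/s
Panel 5-6: Δb = 5.2 m, d̄ = (1.93+1.11)/2 = 1.52, v̄ = (0.33+0.30)/2 = 0.315 → q = 5.2×1.52×0.315 = 2.490 m³/s
Panel 6-7: Δb = 1.8 m, d̄ = (1.11+0.00)/2 = 0.555, v̄ = (0.30+0.00)/2 = 0.15 → q = 1.8×0.555×0.15 = 0.1499 m³/s
Q = Σ q = 8.297 m³/s

8.30 m³/s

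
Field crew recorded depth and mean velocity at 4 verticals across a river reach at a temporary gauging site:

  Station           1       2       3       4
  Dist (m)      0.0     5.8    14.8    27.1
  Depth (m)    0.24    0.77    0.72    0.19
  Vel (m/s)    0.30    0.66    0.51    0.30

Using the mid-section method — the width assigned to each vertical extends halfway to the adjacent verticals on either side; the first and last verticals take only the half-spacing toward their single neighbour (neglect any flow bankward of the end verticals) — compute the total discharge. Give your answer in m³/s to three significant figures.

w_1 = (5.8 − 0.0)/2 = 2.9 m; q_1 = 0.30 × 0.24 × 2.9 = 0.2088 m³/s
w_2 = (14.8 − 0.0)/2 = 7.4 m; q_2 = 0.66 × 0.77 × 7.4 = 3.761 m³/s
w_3 = (27.1 − 5.8)/2 = 10.65 m; q_3 = 0.51 × 0.72 × 10.65 = 3.911 m³/s
w_4 = (27.1 − 14.8)/2 = 6.15 m; q_4 = 0.30 × 0.19 × 6.15 = 0.3506 m³/s
Q = Σ qᵢ = 8.231 m³/s

8.23 m³/s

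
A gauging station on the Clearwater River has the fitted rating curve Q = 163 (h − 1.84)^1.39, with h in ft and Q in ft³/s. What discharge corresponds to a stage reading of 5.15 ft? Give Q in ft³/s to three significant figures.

860 ft³/s

Q = 163 × (5.15 − 1.84)^1.39 = 163 × 3.31^1.39 = 860.5 ft³/s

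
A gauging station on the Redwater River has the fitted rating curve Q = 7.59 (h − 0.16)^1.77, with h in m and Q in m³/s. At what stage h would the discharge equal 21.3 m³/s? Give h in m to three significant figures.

h − h₀ = (Q/C)^(1/b) = (21.3/7.59)^(1/1.77) = 1.791 m
h = 0.16 + 1.791 = 1.951 m

1.95 m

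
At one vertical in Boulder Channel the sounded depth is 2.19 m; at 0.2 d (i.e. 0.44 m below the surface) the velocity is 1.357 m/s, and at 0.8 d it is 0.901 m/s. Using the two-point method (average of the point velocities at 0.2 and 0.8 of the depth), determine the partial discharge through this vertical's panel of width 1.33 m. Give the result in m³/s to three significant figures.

3.29 m³/s

v̄ = (1.357 + 0.901) / 2 = 1.129 m/s
q = v̄ × d × w = 1.129 × 2.19 × 1.33 = 3.288 m³/s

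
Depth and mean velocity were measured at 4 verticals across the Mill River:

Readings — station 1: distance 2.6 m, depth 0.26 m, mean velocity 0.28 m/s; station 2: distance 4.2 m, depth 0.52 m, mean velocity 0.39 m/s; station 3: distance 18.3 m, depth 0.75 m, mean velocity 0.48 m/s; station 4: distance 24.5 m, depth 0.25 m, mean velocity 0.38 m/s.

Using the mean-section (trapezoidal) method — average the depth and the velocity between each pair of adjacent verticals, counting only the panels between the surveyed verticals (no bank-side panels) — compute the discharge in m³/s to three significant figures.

Panel 1-2: Δb = 1.6 m, d̄ = (0.26+0.52)/2 = 0.39, v̄ = (0.28+0.39)/2 = 0.335 → q = 1.6×0.39×0.335 = 0.2090 m³/s
Panel 2-3: Δb = 14.1 m, d̄ = (0.52+0.75)/2 = 0.635, v̄ = (0.39+0.48)/2 = 0.435 → q = 14.1×0.635×0.435 = 3.895 m³/s
Panel 3-4: Δb = 6.2 m, d̄ = (0.75+0.25)/2 = 0.5, v̄ = (0.48+0.38)/2 = 0.43 → q = 6.2×0.5×0.43 = 1.333 m³/s
Q = Σ q = 5.437 m³/s

5.44 m³/s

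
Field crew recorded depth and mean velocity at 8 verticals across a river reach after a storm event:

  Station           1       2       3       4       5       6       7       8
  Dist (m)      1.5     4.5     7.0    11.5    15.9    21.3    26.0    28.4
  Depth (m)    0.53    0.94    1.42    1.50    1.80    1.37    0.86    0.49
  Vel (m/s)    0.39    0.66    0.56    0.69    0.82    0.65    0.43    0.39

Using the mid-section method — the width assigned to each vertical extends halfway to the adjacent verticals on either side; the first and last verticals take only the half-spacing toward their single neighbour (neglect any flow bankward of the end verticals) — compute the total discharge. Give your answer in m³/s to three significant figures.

w_1 = (4.5 − 1.5)/2 = 1.5 m; q_1 = 0.39 × 0.53 × 1.5 = 0.3101 m³/s
w_2 = (7.0 − 1.5)/2 = 2.75 m; q_2 = 0.66 × 0.94 × 2.75 = 1.706 m³/s
w_3 = (11.5 − 4.5)/2 = 3.5 m; q_3 = 0.56 × 1.42 × 3.5 = 2.783 m³/s
w_4 = (15.9 − 7.0)/2 = 4.45 m; q_4 = 0.69 × 1.50 × 4.45 = 4.606 m³/s
w_5 = (21.3 − 11.5)/2 = 4.9 m; q_5 = 0.82 × 1.80 × 4.9 = 7.232 m³/s
w_6 = (26.0 − 15.9)/2 = 5.05 m; q_6 = 0.65 × 1.37 × 5.05 = 4.497 m³/s
w_7 = (28.4 − 21.3)/2 = 3.55 m; q_7 = 0.43 × 0.86 × 3.55 = 1.313 m³/s
w_8 = (28.4 − 26.0)/2 = 1.2 m; q_8 = 0.39 × 0.49 × 1.2 = 0.2293 m³/s
Q = Σ qᵢ = 22.68 m³/s

22.7 m³/s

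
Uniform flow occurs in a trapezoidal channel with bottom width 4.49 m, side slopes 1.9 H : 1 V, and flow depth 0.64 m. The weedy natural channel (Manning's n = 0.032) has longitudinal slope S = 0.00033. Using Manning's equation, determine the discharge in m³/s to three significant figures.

1.31 m³/s

A = (b + z·y)·y = (4.49 + 1.9×0.64)×0.64 = 3.652 m²
P = b + 2y√(1+z²) = 4.49 + 2×0.64×√(1+1.9²) = 7.238 m
R = A/P = 3.652/7.238 = 0.5045 m
Q = (1/n)·A·R^(2/3)·S^(1/2) = (1/0.032) × 3.652 × 0.5045^(2/3) × 0.00033^(1/2) = 1.314 m³/s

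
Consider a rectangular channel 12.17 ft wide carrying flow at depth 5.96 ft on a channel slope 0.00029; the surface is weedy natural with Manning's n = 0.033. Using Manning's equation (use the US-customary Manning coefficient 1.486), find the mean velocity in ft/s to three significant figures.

1.60 ft/s

A = b·y = 12.17 × 5.96 = 72.53 ft²
P = b + 2y = 12.17 + 2×5.96 = 24.09 ft
R = A/P = 72.53/24.09 = 3.011 ft
Q = (1.486/n)·A·R^(2/3)·S^(1/2) = (1.486/0.033) × 72.53 × 3.011^(2/3) × 0.00029^(1/2) = 116.0 ft³/s
V = Q/A = 116.0/72.53 = 1.599 ft/s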